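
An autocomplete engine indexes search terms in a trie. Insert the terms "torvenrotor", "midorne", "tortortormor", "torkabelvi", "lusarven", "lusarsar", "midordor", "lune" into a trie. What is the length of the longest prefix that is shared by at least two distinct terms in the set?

5

Look for the deepest trie node that still has at least two words in its subtree.
e.g. "lusarsar" and "lusarven" share the prefix "lusar" of length 5; no pair shares a longer one.
Longest shared-prefix length: 5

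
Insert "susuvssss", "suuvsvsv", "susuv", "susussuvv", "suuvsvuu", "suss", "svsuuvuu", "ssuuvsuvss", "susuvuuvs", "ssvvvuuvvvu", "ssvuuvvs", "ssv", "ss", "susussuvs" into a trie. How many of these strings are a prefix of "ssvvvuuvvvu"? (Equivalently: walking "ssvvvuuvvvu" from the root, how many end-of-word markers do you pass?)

Traverse "ssvvvuuvvvu" character by character; count nodes along the way that are marked as word ends.
Prefixes of the query that are stored words: "ss", "ssv", "ssvvvuuvvvu"
Count: 3

3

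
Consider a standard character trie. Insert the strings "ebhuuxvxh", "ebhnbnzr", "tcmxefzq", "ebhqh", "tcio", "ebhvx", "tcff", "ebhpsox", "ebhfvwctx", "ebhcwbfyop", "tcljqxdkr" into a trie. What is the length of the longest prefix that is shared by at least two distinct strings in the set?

Look for the deepest trie node that still has at least two words in its subtree.
e.g. "ebhcwbfyop" and "ebhfvwctx" share the prefix "ebh" of length 3; no pair shares a longer one.
Longest shared-prefix length: 3

3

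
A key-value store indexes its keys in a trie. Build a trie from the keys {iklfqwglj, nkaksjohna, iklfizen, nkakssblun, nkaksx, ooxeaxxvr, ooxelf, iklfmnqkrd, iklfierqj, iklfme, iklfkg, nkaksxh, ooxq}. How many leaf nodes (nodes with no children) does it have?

Leaves are exactly the stored words that no other stored word extends.
Those words: "iklfierqj", "iklfizen", "iklfkg", "iklfme", "iklfmnqkrd", "iklfqwglj", "nkaksjohna", "nkakssblun", "nkaksxh", "ooxeaxxvr", "ooxelf", "ooxq"
Leaf count: 12

12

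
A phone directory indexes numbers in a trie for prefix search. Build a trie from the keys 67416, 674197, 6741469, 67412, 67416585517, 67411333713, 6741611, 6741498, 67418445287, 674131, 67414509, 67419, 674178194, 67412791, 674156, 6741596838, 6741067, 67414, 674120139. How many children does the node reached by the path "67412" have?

2

Walk "67412" from the root, arriving at one node.
Characters that immediately follow "67412" among the stored strings: {0, 7}.
That node has 2 child edges.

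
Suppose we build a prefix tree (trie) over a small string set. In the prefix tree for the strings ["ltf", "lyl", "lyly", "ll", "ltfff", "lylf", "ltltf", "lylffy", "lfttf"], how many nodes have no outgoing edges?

6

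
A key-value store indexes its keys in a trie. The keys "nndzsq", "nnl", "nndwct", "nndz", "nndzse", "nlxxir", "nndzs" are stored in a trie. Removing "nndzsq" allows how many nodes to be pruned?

Walk "nndzsq" from the leaf back toward the root, removing each node that no remaining word uses.
The suffix "q" (1 node) is used only by "nndzsq"; the node for "nndzs" still has the child "e", so pruning stops there.
Nodes removed: 1

1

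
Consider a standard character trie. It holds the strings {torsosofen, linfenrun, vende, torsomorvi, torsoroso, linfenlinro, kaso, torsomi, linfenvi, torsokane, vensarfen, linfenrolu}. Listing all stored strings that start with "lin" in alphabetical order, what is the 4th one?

DFS of the "lin" subtree visits, in order: "linfenlinro", "linfenrolu", "linfenrun", "linfenvi"
The 4th is linfenvi.

linfenvi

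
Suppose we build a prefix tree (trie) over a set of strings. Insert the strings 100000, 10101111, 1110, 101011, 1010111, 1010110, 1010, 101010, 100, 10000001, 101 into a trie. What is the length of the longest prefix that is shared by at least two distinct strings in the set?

Equivalently: take the maximum, over all pairs, of their longest common prefix length.
e.g. "1010111" and "10101111" share the prefix "1010111" of length 7; no pair shares a longer one.
Longest shared-prefix length: 7

7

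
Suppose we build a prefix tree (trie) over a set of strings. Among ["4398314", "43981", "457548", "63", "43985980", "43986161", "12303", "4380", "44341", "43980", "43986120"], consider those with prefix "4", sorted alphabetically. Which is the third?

43981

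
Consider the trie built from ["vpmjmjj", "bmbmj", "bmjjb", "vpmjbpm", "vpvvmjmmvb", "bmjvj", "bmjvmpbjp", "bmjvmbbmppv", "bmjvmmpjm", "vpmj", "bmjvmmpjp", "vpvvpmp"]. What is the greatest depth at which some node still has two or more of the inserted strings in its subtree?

8

Look for the deepest trie node that still has at least two words in its subtree.
"bmjvmmpjm" and "bmjvmmpjp" agree on "bmjvmmpj" (8 characters) before diverging; nothing deeper is shared.
Longest shared-prefix length: 8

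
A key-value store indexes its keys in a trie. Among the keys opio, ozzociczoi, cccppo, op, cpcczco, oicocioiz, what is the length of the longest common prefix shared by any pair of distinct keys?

Look for the deepest trie node that still has at least two words in its subtree.
e.g. "op" and "opio" share the prefix "op" of length 2; no pair shares a longer one.
Longest shared-prefix length: 2

2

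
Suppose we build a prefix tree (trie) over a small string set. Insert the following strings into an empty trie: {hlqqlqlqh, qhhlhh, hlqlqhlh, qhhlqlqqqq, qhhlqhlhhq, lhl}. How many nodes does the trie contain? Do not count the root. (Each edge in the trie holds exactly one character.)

Count nodes per top-level branch (shared prefixes stored once):
  'h'-branch (hlqlqhlh, hlqqlqlqh): 14 nodes
  'l'-branch (lhl): 3 nodes
  'q'-branch (qhhlhh, qhhlqhlhhq, qhhlqlqqqq): 17 nodes
Sum: 34

34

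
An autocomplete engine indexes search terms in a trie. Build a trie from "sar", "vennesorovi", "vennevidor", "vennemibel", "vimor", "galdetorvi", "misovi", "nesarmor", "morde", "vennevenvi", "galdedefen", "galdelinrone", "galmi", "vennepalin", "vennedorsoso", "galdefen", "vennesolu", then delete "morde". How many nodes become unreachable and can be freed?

4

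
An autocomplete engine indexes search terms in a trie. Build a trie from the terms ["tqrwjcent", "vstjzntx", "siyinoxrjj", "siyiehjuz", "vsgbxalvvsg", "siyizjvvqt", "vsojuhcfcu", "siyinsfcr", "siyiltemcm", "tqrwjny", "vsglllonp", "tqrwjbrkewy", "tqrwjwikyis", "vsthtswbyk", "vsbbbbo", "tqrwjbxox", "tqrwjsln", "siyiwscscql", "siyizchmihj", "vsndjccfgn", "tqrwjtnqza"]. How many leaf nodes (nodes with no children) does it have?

A leaf is a node with no children — equivalently, the end of a word that is not a proper prefix of any other stored word.
Those words: "siyiehjuz", "siyiltemcm", "siyinoxrjj", "siyinsfcr", "siyiwscscql", "siyizchmihj", "siyizjvvqt", "tqrwjbrkewy", "tqrwjbxox", "tqrwjcent", "tqrwjny", "tqrwjsln", "tqrwjtnqza", "tqrwjwikyis", "vsbbbbo", "vsgbxalvvsg", "vsglllonp", "vsndjccfgn", "vsojuhcfcu", "vsthtswbyk", "vstjzntx"
Leaf count: 21

21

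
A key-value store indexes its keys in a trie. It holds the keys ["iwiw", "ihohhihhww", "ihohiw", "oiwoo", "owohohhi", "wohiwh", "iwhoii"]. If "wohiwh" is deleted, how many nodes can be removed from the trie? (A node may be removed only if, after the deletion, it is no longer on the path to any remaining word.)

A node on "wohiwh"'s path can go only if nothing else ends at it or branches off below it.
No other word shares any prefix with "wohiwh", so all 6 of its nodes go.
Nodes removed: 6

6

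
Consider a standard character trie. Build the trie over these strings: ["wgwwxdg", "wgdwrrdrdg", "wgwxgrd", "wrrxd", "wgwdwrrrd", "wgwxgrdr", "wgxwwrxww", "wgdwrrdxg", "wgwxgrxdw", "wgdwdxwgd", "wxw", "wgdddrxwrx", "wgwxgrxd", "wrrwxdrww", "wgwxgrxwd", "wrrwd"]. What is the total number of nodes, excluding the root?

Insert word by word; a character creates a node only if that edge doesn't already exist:
  "wgwwxdg" → 7 new (w, g, w, w, x, d, g)
  "wgdwrrdrdg" → prefix "wg" already present; 8 new (d, w, r, r, d, r, d, g)
  "wgwxgrd" → prefix "wgw" already present; 4 new (x, g, r, d)
  "wrrxd" → prefix "w" already present; 4 new (r, r, x, d)
  "wgwdwrrrd" → prefix "wgw" already present; 6 new (d, w, r, r, r, d)
  "wgwxgrdr" → prefix "wgwxgrd" already present; 1 new (r)
  "wgxwwrxww" → prefix "wg" already present; 7 new (x, w, w, r, x, w, w)
  "wgdwrrdxg" → prefix "wgdwrrd" already present; 2 new (x, g)
  "wgwxgrxdw" → prefix "wgwxgr" already present; 3 new (x, d, w)
  "wgdwdxwgd" → prefix "wgdw" already present; 5 new (d, x, w, g, d)
  "wxw" → prefix "w" already present; 2 new (x, w)
  "wgdddrxwrx" → prefix "wgd" already present; 7 new (d, d, r, x, w, r, x)
  "wgwxgrxd" → prefix "wgwxgrxd" already present; 0 new (none)
  "wrrwxdrww" → prefix "wrr" already present; 6 new (w, x, d, r, w, w)
  "wgwxgrxwd" → prefix "wgwxgrx" already present; 2 new (w, d)
  "wrrwd" → prefix "wrrw" already present; 1 new (d)
Total nodes = 7 + 8 + 4 + 4 + 6 + 1 + 7 + 2 + 3 + 5 + 2 + 7 + 0 + 6 + 2 + 1 = 65

65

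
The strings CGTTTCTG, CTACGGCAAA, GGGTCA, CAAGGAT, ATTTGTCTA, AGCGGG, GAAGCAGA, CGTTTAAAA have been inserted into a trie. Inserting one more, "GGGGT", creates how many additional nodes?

"GGG" is already a path in the trie; the remaining "GT" must be added.
New nodes needed: |"GGGGT"| − 3 = 5 − 3 = 2.

2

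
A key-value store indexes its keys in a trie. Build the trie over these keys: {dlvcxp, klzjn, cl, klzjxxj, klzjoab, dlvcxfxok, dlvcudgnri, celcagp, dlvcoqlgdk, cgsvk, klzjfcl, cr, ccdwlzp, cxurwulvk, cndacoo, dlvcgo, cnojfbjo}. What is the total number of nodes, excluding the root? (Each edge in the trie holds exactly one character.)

Trace insertions, counting only characters that open a new branch:
  "dlvcxp" → 6 new (d, l, v, c, x, p)
  "klzjn" → 5 new (k, l, z, j, n)
  "cl" → 2 new (c, l)
  "klzjxxj" → prefix "klzj" already present; 3 new (x, x, j)
  "klzjoab" → prefix "klzj" already present; 3 new (o, a, b)
  "dlvcxfxok" → prefix "dlvcx" already present; 4 new (f, x, o, k)
  "dlvcudgnri" → prefix "dlvc" already present; 6 new (u, d, g, n, r, i)
  "celcagp" → prefix "c" already present; 6 new (e, l, c, a, g, p)
  "dlvcoqlgdk" → prefix "dlvc" already present; 6 new (o, q, l, g, d, k)
  "cgsvk" → prefix "c" already present; 4 new (g, s, v, k)
  "klzjfcl" → prefix "klzj" already present; 3 new (f, c, l)
  "cr" → prefix "c" already present; 1 new (r)
  "ccdwlzp" → prefix "c" already present; 6 new (c, d, w, l, z, p)
  "cxurwulvk" → prefix "c" already present; 8 new (x, u, r, w, u, l, v, k)
  "cndacoo" → prefix "c" already present; 6 new (n, d, a, c, o, o)
  "dlvcgo" → prefix "dlvc" already present; 2 new (g, o)
  "cnojfbjo" → prefix "cn" already present; 6 new (o, j, f, b, j, o)
Total nodes = 6 + 5 + 2 + 3 + 3 + 4 + 6 + 6 + 6 + 4 + 3 + 1 + 6 + 8 + 6 + 2 + 6 = 77

77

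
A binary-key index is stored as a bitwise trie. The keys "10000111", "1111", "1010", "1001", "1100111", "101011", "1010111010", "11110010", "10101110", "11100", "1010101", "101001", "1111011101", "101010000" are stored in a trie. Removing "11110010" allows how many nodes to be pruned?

After clearing the end-marker at "11110010", prune upward until reaching a node still needed by another word.
The suffix "010" (3 nodes) is used only by "11110010"; the node for "11110" still has the child "1", so pruning stops there.
Nodes removed: 3

3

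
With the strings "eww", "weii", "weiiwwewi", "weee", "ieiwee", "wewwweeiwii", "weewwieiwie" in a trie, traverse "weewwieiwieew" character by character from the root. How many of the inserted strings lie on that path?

Check each prefix of "weewwieiwieew" against the stored set — each match is an end-marker on the path.
Prefixes of the query that are stored words: "weewwieiwie"
Count: 1

1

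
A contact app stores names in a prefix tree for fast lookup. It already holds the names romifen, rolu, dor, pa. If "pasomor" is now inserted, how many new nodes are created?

The longest prefix of "pasomor" already in the trie is "pa" (length 2).
So 7 − 2 = 5 new nodes.

5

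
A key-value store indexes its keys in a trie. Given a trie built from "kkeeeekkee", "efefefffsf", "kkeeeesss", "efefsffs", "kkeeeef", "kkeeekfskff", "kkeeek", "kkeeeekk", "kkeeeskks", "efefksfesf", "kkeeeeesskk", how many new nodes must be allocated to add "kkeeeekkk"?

The longest prefix of "kkeeeekkk" already in the trie is "kkeeeekk" (length 8).
Each of the 1 remaining characters creates one node.

1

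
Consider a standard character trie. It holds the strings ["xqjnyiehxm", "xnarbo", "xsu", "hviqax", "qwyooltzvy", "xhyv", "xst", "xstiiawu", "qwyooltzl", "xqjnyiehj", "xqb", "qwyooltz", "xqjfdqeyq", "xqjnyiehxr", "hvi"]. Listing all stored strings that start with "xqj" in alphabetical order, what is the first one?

xqjfdqeyq

Filter for "xqj…" and sort: "xqjfdqeyq", "xqjnyiehj", "xqjnyiehxm", "xqjnyiehxr"
The 1st is xqjfdqeyq.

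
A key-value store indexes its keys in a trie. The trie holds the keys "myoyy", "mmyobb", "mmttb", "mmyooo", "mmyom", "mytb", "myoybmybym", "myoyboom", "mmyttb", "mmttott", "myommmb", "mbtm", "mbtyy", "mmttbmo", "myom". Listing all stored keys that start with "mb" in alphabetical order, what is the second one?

DFS of the "mb" subtree visits, in order: "mbtm", "mbtyy"
The 2nd is mbtyy.

mbtyy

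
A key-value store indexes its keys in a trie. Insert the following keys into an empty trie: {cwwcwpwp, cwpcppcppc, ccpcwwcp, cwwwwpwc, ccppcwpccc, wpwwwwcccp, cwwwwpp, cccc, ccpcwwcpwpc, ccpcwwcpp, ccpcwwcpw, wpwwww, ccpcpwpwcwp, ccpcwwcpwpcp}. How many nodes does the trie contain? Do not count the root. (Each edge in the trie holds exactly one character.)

For each word, the new-node count is its length minus the longest prefix already in the trie:
  "cwwcwpwp" → 8 new (c, w, w, c, w, p, w, p)
  "cwpcppcppc" → prefix "cw" already present; 8 new (p, c, p, p, c, p, p, c)
  "ccpcwwcp" → prefix "c" already present; 7 new (c, p, c, w, w, c, p)
  "cwwwwpwc" → prefix "cww" already present; 5 new (w, w, p, w, c)
  "ccppcwpccc" → prefix "ccp" already present; 7 new (p, c, w, p, c, c, c)
  "wpwwwwcccp" → 10 new (w, p, w, w, w, w, c, c, c, p)
  "cwwwwpp" → prefix "cwwwwp" already present; 1 new (p)
  "cccc" → prefix "cc" already present; 2 new (c, c)
  "ccpcwwcpwpc" → prefix "ccpcwwcp" already present; 3 new (w, p, c)
  "ccpcwwcpp" → prefix "ccpcwwcp" already present; 1 new (p)
  "ccpcwwcpw" → prefix "ccpcwwcpw" already present; 0 new (none)
  "wpwwww" → prefix "wpwwww" already present; 0 new (none)
  "ccpcpwpwcwp" → prefix "ccpc" already present; 7 new (p, w, p, w, c, w, p)
  "ccpcwwcpwpcp" → prefix "ccpcwwcpwpc" already present; 1 new (p)
Total nodes = 8 + 8 + 7 + 5 + 7 + 10 + 1 + 2 + 3 + 1 + 0 + 0 + 7 + 1 = 60

60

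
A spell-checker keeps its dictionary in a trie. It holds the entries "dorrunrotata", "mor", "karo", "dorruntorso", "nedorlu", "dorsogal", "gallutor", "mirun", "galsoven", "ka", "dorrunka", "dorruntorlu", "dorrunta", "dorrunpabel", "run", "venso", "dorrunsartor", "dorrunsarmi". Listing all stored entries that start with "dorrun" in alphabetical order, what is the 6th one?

dorrunta

DFS of the "dorrun" subtree visits, in order: "dorrunka", "dorrunpabel", "dorrunrotata", "dorrunsarmi", "dorrunsartor", "dorrunta", "dorruntorlu", "dorruntorso"
The 6th is dorrunta.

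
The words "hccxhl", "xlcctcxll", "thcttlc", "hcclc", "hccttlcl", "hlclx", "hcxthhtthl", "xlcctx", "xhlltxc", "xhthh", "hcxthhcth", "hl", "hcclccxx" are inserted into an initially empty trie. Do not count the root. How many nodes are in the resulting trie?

57

Trace insertions, counting only characters that open a new branch:
  "hccxhl" → 6 new (h, c, c, x, h, l)
  "xlcctcxll" → 9 new (x, l, c, c, t, c, x, l, l)
  "thcttlc" → 7 new (t, h, c, t, t, l, c)
  "hcclc" → prefix "hcc" already present; 2 new (l, c)
  "hccttlcl" → prefix "hcc" already present; 5 new (t, t, l, c, l)
  "hlclx" → prefix "h" already present; 4 new (l, c, l, x)
  "hcxthhtthl" → prefix "hc" already present; 8 new (x, t, h, h, t, t, h, l)
  "xlcctx" → prefix "xlcct" already present; 1 new (x)
  "xhlltxc" → prefix "x" already present; 6 new (h, l, l, t, x, c)
  "xhthh" → prefix "xh" already present; 3 new (t, h, h)
  "hcxthhcth" → prefix "hcxthh" already present; 3 new (c, t, h)
  "hl" → prefix "hl" already present; 0 new (none)
  "hcclccxx" → prefix "hcclc" already present; 3 new (c, x, x)
Total nodes = 6 + 9 + 7 + 2 + 5 + 4 + 8 + 1 + 6 + 3 + 3 + 0 + 3 = 57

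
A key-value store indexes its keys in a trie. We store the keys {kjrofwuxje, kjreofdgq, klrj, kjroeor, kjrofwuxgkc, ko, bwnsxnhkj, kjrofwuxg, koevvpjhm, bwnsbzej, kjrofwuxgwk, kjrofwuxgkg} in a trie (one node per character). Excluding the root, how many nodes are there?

For each word, the new-node count is its length minus the longest prefix already in the trie:
  "kjrofwuxje" → 10 new (k, j, r, o, f, w, u, x, j, e)
  "kjreofdgq" → prefix "kjr" already present; 6 new (e, o, f, d, g, q)
  "klrj" → prefix "k" already present; 3 new (l, r, j)
  "kjroeor" → prefix "kjro" already present; 3 new (e, o, r)
  "kjrofwuxgkc" → prefix "kjrofwux" already present; 3 new (g, k, c)
  "ko" → prefix "k" already present; 1 new (o)
  "bwnsxnhkj" → 9 new (b, w, n, s, x, n, h, k, j)
  "kjrofwuxg" → prefix "kjrofwuxg" already present; 0 new (none)
  "koevvpjhm" → prefix "ko" already present; 7 new (e, v, v, p, j, h, m)
  "bwnsbzej" → prefix "bwns" already present; 4 new (b, z, e, j)
  "kjrofwuxgwk" → prefix "kjrofwuxg" already present; 2 new (w, k)
  "kjrofwuxgkg" → prefix "kjrofwuxgk" already present; 1 new (g)
Total nodes = 10 + 6 + 3 + 3 + 3 + 1 + 9 + 0 + 7 + 4 + 2 + 1 = 49

49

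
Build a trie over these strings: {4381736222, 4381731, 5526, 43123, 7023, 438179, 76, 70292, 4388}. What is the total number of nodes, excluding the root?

Count nodes per top-level branch (shared prefixes stored once):
  '4'-branch (43123, 4381731, 4381736222, 438179, 4388): 16 nodes
  '5'-branch (5526): 4 nodes
  '7'-branch (7023, 70292, 76): 7 nodes
Sum: 27

27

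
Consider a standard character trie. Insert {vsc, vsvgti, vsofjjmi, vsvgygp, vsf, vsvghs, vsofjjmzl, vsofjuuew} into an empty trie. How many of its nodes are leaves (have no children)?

Leaves are exactly the stored words that no other stored word extends.
Those words: "vsc", "vsf", "vsofjjmi", "vsofjjmzl", "vsofjuuew", "vsvghs", "vsvgti", "vsvgygp"
Leaf count: 8

8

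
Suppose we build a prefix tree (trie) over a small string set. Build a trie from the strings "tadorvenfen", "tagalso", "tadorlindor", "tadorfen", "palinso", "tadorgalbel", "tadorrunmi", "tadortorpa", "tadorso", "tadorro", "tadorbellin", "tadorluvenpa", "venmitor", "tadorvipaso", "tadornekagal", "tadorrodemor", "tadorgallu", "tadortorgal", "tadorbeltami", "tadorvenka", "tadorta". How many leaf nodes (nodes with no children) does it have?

20

Leaves are exactly the stored words that no other stored word extends.
Those words: "palinso", "tadorbellin", "tadorbeltami", "tadorfen", "tadorgalbel", "tadorgallu", "tadorlindor", "tadorluvenpa", "tadornekagal", "tadorrodemor", "tadorrunmi", "tadorso", "tadorta", "tadortorgal", "tadortorpa", "tadorvenfen", "tadorvenka", "tadorvipaso", "tagalso", "venmitor"
Leaf count: 20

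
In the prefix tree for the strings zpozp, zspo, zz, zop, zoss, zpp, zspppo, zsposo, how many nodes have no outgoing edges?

7

A leaf is a node with no children — equivalently, the end of a word that is not a proper prefix of any other stored word.
Those words: "zop", "zoss", "zpozp", "zpp", "zsposo", "zspppo", "zz"
Leaf count: 7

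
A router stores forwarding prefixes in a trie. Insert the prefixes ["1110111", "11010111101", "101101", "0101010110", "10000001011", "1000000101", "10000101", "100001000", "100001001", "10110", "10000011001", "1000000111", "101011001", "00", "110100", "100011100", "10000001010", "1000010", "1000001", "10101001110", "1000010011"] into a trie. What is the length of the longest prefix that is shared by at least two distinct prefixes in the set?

10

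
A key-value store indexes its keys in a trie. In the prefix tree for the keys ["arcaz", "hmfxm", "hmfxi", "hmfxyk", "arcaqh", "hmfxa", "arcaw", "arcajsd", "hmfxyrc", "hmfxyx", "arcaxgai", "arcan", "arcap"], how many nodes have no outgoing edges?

Leaves are exactly the stored words that no other stored word extends.
Those words: "arcajsd", "arcan", "arcap", "arcaqh", "arcaw", "arcaxgai", "arcaz", "hmfxa", "hmfxi", "hmfxm", "hmfxyk", "hmfxyrc", "hmfxyx"
Leaf count: 13

13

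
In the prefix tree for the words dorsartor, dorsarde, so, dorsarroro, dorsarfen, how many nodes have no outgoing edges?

5

A leaf is a node with no children — equivalently, the end of a word that is not a proper prefix of any other stored word.
Those words: "dorsarde", "dorsarfen", "dorsarroro", "dorsartor", "so"
Leaf count: 5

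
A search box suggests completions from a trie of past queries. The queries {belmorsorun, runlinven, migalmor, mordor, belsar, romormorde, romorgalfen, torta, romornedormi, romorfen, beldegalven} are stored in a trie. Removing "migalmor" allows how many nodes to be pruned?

7

Walk "migalmor" from the leaf back toward the root, removing each node that no remaining word uses.
The suffix "igalmor" (7 nodes) is used only by "migalmor"; the node for "m" still has the child "o", so pruning stops there.
Nodes removed: 7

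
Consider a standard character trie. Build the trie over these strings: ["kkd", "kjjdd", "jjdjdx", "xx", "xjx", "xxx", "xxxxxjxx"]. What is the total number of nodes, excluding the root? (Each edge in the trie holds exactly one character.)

Insert word by word; a character creates a node only if that edge doesn't already exist:
  "kkd" → 3 new (k, k, d)
  "kjjdd" → prefix "k" already present; 4 new (j, j, d, d)
  "jjdjdx" → 6 new (j, j, d, j, d, x)
  "xx" → 2 new (x, x)
  "xjx" → prefix "x" already present; 2 new (j, x)
  "xxx" → prefix "xx" already present; 1 new (x)
  "xxxxxjxx" → prefix "xxx" already present; 5 new (x, x, j, x, x)
Total nodes = 3 + 4 + 6 + 2 + 2 + 1 + 5 = 23

23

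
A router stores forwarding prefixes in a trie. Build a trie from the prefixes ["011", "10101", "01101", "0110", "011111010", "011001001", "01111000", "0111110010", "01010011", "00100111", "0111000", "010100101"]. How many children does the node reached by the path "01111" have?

2

Walk "01111" from the root, arriving at one node.
Distinct next characters after "01111": 0, 1.
That node has 2 child edges.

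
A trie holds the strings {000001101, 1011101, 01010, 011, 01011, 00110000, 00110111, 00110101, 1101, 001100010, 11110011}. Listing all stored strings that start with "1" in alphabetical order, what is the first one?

Filter for "1…" and sort: "1011101", "1101", "11110011"
The 1st is 1011101.

1011101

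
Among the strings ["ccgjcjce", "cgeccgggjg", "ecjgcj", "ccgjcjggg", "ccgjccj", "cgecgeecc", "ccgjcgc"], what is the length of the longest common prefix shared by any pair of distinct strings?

Equivalently: take the maximum, over all pairs, of their longest common prefix length.
e.g. "ccgjcjce" and "ccgjcjggg" share the prefix "ccgjcj" of length 6; no pair shares a longer one.
Longest shared-prefix length: 6

6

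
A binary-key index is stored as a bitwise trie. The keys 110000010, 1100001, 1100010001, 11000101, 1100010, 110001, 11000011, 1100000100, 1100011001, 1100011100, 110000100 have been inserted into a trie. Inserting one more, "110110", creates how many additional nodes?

3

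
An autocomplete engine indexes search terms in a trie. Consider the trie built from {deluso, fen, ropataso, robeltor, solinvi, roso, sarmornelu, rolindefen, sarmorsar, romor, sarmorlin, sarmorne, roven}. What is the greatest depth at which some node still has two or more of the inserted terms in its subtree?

8

Look for the deepest trie node that still has at least two words in its subtree.
"sarmorne" and "sarmornelu" agree on "sarmorne" (8 characters) before diverging; nothing deeper is shared.
Longest shared-prefix length: 8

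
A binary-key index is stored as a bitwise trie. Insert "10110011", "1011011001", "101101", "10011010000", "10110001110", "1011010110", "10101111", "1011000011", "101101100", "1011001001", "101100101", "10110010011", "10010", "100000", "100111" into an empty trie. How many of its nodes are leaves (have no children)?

12

A leaf is a node with no children — equivalently, the end of a word that is not a proper prefix of any other stored word.
Those words: "100000", "10010", "10011010000", "100111", "10101111", "1011000011", "10110001110", "10110010011", "101100101", "10110011", "1011010110", "1011011001"
Leaf count: 12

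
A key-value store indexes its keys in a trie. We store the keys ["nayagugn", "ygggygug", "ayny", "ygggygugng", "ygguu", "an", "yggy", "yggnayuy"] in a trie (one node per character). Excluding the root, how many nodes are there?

For each word, the new-node count is its length minus the longest prefix already in the trie:
  "nayagugn" → 8 new (n, a, y, a, g, u, g, n)
  "ygggygug" → 8 new (y, g, g, g, y, g, u, g)
  "ayny" → 4 new (a, y, n, y)
  "ygggygugng" → prefix "ygggygug" already present; 2 new (n, g)
  "ygguu" → prefix "ygg" already present; 2 new (u, u)
  "an" → prefix "a" already present; 1 new (n)
  "yggy" → prefix "ygg" already present; 1 new (y)
  "yggnayuy" → prefix "ygg" already present; 5 new (n, a, y, u, y)
Total nodes = 8 + 8 + 4 + 2 + 2 + 1 + 1 + 5 = 31

31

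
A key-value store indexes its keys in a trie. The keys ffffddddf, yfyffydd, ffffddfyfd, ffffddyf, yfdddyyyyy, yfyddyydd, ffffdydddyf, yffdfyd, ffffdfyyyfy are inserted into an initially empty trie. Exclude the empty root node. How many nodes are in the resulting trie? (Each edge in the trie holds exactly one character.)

54

Trace insertions, counting only characters that open a new branch:
  "ffffddddf" → 9 new (f, f, f, f, d, d, d, d, f)
  "yfyffydd" → 8 new (y, f, y, f, f, y, d, d)
  "ffffddfyfd" → prefix "ffffdd" already present; 4 new (f, y, f, d)
  "ffffddyf" → prefix "ffffdd" already present; 2 new (y, f)
  "yfdddyyyyy" → prefix "yf" already present; 8 new (d, d, d, y, y, y, y, y)
  "yfyddyydd" → prefix "yfy" already present; 6 new (d, d, y, y, d, d)
  "ffffdydddyf" → prefix "ffffd" already present; 6 new (y, d, d, d, y, f)
  "yffdfyd" → prefix "yf" already present; 5 new (f, d, f, y, d)
  "ffffdfyyyfy" → prefix "ffffd" already present; 6 new (f, y, y, y, f, y)
Total nodes = 9 + 8 + 4 + 2 + 8 + 6 + 6 + 5 + 6 = 54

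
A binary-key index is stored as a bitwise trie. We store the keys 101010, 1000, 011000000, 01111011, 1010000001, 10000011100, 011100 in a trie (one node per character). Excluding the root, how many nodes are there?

Trie structure (* marks end of a word):
(root)
├─ 0
│  └─ 1
│     └─ 1
│        ├─ 0
│        │  └─ 0
│        │     └─ 0
│        │        └─ 0
│        │           └─ 0
│        │              └─ 0 *
│        └─ 1
│           ├─ 0
│           │  └─ 0 *
│           └─ 1
│              └─ 0
│                 └─ 1
│                    └─ 1 *
└─ 1
   └─ 0
      ├─ 0
      │  └─ 0 *
      │     └─ 0
      │        └─ 0
      │           └─ 1
      │              └─ 1
      │                 └─ 1
      │                    └─ 0
      │                       └─ 0 *
      └─ 1
         └─ 0
            ├─ 0
            │  └─ 0
            │     └─ 0
            │        └─ 0
            │           └─ 0
            │              └─ 1 *
            └─ 1
               └─ 0 *
Counting every labelled node above: 37.

37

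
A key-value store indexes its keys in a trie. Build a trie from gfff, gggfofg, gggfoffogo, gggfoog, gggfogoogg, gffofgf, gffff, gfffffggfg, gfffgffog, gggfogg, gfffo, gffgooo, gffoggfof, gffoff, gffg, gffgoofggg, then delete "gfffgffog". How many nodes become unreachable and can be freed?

5

Walk "gfffgffog" from the leaf back toward the root, removing each node that no remaining word uses.
The suffix "gffog" (5 nodes) is used only by "gfffgffog"; the node for "gfff" still has the child "f", so pruning stops there.
Nodes removed: 5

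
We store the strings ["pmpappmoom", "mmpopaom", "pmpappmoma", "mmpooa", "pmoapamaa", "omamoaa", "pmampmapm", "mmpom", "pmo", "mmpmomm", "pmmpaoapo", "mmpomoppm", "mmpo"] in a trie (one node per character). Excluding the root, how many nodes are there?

Insert word by word; a character creates a node only if that edge doesn't already exist:
  "pmpappmoom" → 10 new (p, m, p, a, p, p, m, o, o, m)
  "mmpopaom" → 8 new (m, m, p, o, p, a, o, m)
  "pmpappmoma" → prefix "pmpappmo" already present; 2 new (m, a)
  "mmpooa" → prefix "mmpo" already present; 2 new (o, a)
  "pmoapamaa" → prefix "pm" already present; 7 new (o, a, p, a, m, a, a)
  "omamoaa" → 7 new (o, m, a, m, o, a, a)
  "pmampmapm" → prefix "pm" already present; 7 new (a, m, p, m, a, p, m)
  "mmpom" → prefix "mmpo" already present; 1 new (m)
  "pmo" → prefix "pmo" already present; 0 new (none)
  "mmpmomm" → prefix "mmp" already present; 4 new (m, o, m, m)
  "pmmpaoapo" → prefix "pm" already present; 7 new (m, p, a, o, a, p, o)
  "mmpomoppm" → prefix "mmpom" already present; 4 new (o, p, p, m)
  "mmpo" → prefix "mmpo" already present; 0 new (none)
Total nodes = 10 + 8 + 2 + 2 + 7 + 7 + 7 + 1 + 0 + 4 + 7 + 4 + 0 = 59

59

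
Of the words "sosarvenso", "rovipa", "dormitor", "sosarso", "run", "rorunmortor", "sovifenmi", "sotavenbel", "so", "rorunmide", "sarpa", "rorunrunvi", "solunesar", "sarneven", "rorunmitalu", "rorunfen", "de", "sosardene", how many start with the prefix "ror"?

5

Filter for entries beginning with "ror":
Matches: "rorunfen", "rorunmide", "rorunmitalu", "rorunmortor", "rorunrunvi"
Count: 5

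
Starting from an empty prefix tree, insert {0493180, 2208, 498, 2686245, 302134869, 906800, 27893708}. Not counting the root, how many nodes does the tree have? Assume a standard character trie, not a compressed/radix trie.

42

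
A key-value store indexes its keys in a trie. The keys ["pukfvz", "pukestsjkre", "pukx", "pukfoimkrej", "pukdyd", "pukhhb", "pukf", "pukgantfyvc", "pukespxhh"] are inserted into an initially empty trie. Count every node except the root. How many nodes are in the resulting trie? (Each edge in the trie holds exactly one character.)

Insert word by word; a character creates a node only if that edge doesn't already exist:
  "pukfvz" → 6 new (p, u, k, f, v, z)
  "pukestsjkre" → prefix "puk" already present; 8 new (e, s, t, s, j, k, r, e)
  "pukx" → prefix "puk" already present; 1 new (x)
  "pukfoimkrej" → prefix "pukf" already present; 7 new (o, i, m, k, r, e, j)
  "pukdyd" → prefix "puk" already present; 3 new (d, y, d)
  "pukhhb" → prefix "puk" already present; 3 new (h, h, b)
  "pukf" → prefix "pukf" already present; 0 new (none)
  "pukgantfyvc" → prefix "puk" already present; 8 new (g, a, n, t, f, y, v, c)
  "pukespxhh" → prefix "pukes" already present; 4 new (p, x, h, h)
Total nodes = 6 + 8 + 1 + 7 + 3 + 3 + 0 + 8 + 4 = 40

40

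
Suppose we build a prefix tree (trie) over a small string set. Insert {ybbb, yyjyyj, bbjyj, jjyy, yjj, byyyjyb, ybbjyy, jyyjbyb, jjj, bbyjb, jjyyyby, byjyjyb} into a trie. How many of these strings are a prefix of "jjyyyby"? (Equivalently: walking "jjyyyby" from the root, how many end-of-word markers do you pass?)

2

Check each prefix of "jjyyyby" against the stored set — each match is an end-marker on the path.
Prefixes of the query that are stored words: "jjyy", "jjyyyby"
Count: 2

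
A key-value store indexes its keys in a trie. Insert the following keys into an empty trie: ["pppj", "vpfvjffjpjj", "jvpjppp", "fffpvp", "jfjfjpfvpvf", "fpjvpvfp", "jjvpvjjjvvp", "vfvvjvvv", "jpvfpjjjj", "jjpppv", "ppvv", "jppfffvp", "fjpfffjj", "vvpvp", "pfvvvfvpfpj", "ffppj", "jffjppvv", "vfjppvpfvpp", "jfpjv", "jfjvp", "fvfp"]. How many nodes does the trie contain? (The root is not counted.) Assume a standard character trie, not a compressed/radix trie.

129

Count nodes per top-level branch (shared prefixes stored once):
  'f'-branch (fffpvp, ffppj, fjpfffjj, fpjvpvfp, fvfp): 26 nodes
  'j'-branch (jffjppvv, jfjfjpfvpvf, jfjvp, jfpjv, jjpppv, jjvpvjjjvvp, jppfffvp, jpvfpjjjj, jvpjppp): 56 nodes
  'p'-branch (pfvvvfvpfpj, pppj, ppvv): 16 nodes
  'v'-branch (vfjppvpfvpp, vfvvjvvv, vpfvjffjpjj, vvpvp): 31 nodes
Sum: 129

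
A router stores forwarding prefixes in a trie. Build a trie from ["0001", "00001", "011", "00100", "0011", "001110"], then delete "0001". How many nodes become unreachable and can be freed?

1

A node on "0001"'s path can go only if nothing else ends at it or branches off below it.
The suffix "1" (1 node) is used only by "0001"; the node for "000" still has the child "0", so pruning stops there.
Nodes removed: 1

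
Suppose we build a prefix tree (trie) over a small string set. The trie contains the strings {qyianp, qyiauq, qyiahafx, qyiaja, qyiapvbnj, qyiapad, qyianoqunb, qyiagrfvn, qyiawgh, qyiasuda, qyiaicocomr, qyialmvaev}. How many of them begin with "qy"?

12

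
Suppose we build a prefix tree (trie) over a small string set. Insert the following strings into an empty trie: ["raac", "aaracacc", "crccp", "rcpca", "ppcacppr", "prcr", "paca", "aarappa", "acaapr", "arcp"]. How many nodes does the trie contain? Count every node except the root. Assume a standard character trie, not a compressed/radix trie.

46

Trace insertions, counting only characters that open a new branch:
  "raac" → 4 new (r, a, a, c)
  "aaracacc" → 8 new (a, a, r, a, c, a, c, c)
  "crccp" → 5 new (c, r, c, c, p)
  "rcpca" → prefix "r" already present; 4 new (c, p, c, a)
  "ppcacppr" → 8 new (p, p, c, a, c, p, p, r)
  "prcr" → prefix "p" already present; 3 new (r, c, r)
  "paca" → prefix "p" already present; 3 new (a, c, a)
  "aarappa" → prefix "aara" already present; 3 new (p, p, a)
  "acaapr" → prefix "a" already present; 5 new (c, a, a, p, r)
  "arcp" → prefix "a" already present; 3 new (r, c, p)
Total nodes = 4 + 8 + 5 + 4 + 8 + 3 + 3 + 3 + 5 + 3 = 46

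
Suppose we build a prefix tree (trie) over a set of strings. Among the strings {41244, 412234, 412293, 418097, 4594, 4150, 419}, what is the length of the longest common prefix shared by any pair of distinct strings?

4

Look for the deepest trie node that still has at least two words in its subtree.
e.g. "412234" and "412293" share the prefix "4122" of length 4; no pair shares a longer one.
Longest shared-prefix length: 4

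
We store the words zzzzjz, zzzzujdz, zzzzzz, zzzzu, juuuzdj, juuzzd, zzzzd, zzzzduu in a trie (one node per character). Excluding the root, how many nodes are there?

Count nodes per top-level branch (shared prefixes stored once):
  'j'-branch (juuuzdj, juuzzd): 10 nodes
  'z'-branch (zzzzd, zzzzduu, zzzzjz, zzzzu, zzzzujdz, zzzzzz): 15 nodes
Sum: 25

25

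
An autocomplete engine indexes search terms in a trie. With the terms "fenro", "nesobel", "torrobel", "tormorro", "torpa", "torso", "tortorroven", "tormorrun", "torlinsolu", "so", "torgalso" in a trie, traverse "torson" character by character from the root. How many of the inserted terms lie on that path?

1

Traverse "torson" character by character; count nodes along the way that are marked as word ends.
Prefixes of the query that are stored words: "torso"
Count: 1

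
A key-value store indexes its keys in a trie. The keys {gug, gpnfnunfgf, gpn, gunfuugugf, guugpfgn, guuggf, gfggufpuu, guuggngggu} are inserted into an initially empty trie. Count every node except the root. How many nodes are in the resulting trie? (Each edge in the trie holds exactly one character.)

41

Insert word by word; a character creates a node only if that edge doesn't already exist:
  "gug" → 3 new (g, u, g)
  "gpnfnunfgf" → prefix "g" already present; 9 new (p, n, f, n, u, n, f, g, f)
  "gpn" → prefix "gpn" already present; 0 new (none)
  "gunfuugugf" → prefix "gu" already present; 8 new (n, f, u, u, g, u, g, f)
  "guugpfgn" → prefix "gu" already present; 6 new (u, g, p, f, g, n)
  "guuggf" → prefix "guug" already present; 2 new (g, f)
  "gfggufpuu" → prefix "g" already present; 8 new (f, g, g, u, f, p, u, u)
  "guuggngggu" → prefix "guugg" already present; 5 new (n, g, g, g, u)
Total nodes = 3 + 9 + 0 + 8 + 6 + 2 + 8 + 5 = 41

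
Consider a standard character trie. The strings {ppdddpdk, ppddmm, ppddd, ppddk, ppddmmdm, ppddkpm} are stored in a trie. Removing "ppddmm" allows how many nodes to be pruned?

0

After clearing the end-marker at "ppddmm", prune upward until reaching a node still needed by another word.
Every node on "ppddmm" is still needed (e.g. by "ppddmmdm"), so nothing is freed.
Nodes removed: 0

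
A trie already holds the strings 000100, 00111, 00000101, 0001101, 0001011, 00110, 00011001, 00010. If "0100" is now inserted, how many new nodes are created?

3

Walking "0100" from the root, the first 1 characters ("0") follow existing edges; "1" is the first miss.
New nodes needed: |"0100"| − 1 = 4 − 1 = 3.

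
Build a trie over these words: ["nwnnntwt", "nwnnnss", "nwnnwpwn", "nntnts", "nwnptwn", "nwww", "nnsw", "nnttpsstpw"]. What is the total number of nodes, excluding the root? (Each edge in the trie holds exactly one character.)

Trace insertions, counting only characters that open a new branch:
  "nwnnntwt" → 8 new (n, w, n, n, n, t, w, t)
  "nwnnnss" → prefix "nwnnn" already present; 2 new (s, s)
  "nwnnwpwn" → prefix "nwnn" already present; 4 new (w, p, w, n)
  "nntnts" → prefix "n" already present; 5 new (n, t, n, t, s)
  "nwnptwn" → prefix "nwn" already present; 4 new (p, t, w, n)
  "nwww" → prefix "nw" already present; 2 new (w, w)
  "nnsw" → prefix "nn" already present; 2 new (s, w)
  "nnttpsstpw" → prefix "nnt" already present; 7 new (t, p, s, s, t, p, w)
Total nodes = 8 + 2 + 4 + 5 + 4 + 2 + 2 + 7 = 34

34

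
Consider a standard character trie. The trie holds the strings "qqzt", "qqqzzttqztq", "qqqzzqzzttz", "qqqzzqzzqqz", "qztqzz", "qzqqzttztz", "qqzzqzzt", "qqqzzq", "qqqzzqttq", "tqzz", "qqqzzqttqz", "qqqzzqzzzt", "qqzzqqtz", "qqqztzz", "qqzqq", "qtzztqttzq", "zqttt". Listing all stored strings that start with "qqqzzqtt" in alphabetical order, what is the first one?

qqqzzqttq

Filter for "qqqzzqtt…" and sort: "qqqzzqttq", "qqqzzqttqz"
The 1st is qqqzzqttq.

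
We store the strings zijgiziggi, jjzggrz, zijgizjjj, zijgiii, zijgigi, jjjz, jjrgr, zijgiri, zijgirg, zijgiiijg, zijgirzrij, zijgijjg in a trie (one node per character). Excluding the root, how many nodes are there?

Count nodes per top-level branch (shared prefixes stored once):
  'j'-branch (jjjz, jjrgr, jjzggrz): 12 nodes
  'z'-branch (zijgigi, zijgiii, zijgiiijg, zijgijjg, zijgirg, zijgiri, zijgirzrij, zijgiziggi, zijgizjjj): 29 nodes
Sum: 41

41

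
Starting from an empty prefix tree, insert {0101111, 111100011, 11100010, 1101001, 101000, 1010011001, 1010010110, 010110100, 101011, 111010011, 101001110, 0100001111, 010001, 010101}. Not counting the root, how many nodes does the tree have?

Trace insertions, counting only characters that open a new branch:
  "0101111" → 7 new (0, 1, 0, 1, 1, 1, 1)
  "111100011" → 9 new (1, 1, 1, 1, 0, 0, 0, 1, 1)
  "11100010" → prefix "111" already present; 5 new (0, 0, 0, 1, 0)
  "1101001" → prefix "11" already present; 5 new (0, 1, 0, 0, 1)
  "101000" → prefix "1" already present; 5 new (0, 1, 0, 0, 0)
  "1010011001" → prefix "10100" already present; 5 new (1, 1, 0, 0, 1)
  "1010010110" → prefix "101001" already present; 4 new (0, 1, 1, 0)
  "010110100" → prefix "01011" already present; 4 new (0, 1, 0, 0)
  "101011" → prefix "1010" already present; 2 new (1, 1)
  "111010011" → prefix "1110" already present; 5 new (1, 0, 0, 1, 1)
  "101001110" → prefix "1010011" already present; 2 new (1, 0)
  "0100001111" → prefix "010" already present; 7 new (0, 0, 0, 1, 1, 1, 1)
  "010001" → prefix "01000" already present; 1 new (1)
  "010101" → prefix "0101" already present; 2 new (0, 1)
Total nodes = 7 + 9 + 5 + 5 + 5 + 5 + 4 + 4 + 2 + 5 + 2 + 7 + 1 + 2 = 63

63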